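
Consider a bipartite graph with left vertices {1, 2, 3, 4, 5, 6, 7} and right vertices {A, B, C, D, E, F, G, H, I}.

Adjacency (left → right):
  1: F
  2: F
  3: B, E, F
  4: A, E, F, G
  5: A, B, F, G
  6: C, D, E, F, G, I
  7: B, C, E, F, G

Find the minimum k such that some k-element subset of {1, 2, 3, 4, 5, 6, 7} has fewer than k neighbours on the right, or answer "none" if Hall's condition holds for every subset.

Take S = {1, 2}. Its neighbourhood is {F}, so |N(S)| = 1 < |S| = 2.
No single vertex violates Hall's condition since each has at least one neighbour, so 2 is the minimum.

2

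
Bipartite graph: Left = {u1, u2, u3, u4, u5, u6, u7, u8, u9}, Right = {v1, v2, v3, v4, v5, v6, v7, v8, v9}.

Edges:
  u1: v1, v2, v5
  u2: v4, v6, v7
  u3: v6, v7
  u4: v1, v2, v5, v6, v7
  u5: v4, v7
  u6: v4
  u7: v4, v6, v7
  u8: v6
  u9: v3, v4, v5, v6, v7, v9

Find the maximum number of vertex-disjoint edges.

One maximum matching: u1–v1, u2–v4, u3–v6, u4–v2, u5–v7, u9–v3.
The set {u2, u3, u5, u6, u7, u8} has only 3 neighbours ({v4, v6, v7}), so by Hall's theorem at most 6 of the 9 left vertices can be matched.

6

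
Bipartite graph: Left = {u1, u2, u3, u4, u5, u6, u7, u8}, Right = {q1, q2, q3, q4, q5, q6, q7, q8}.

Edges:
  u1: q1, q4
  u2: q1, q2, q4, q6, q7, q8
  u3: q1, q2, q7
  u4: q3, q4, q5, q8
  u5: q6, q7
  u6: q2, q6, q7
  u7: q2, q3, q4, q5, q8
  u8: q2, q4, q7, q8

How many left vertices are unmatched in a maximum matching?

For example, pair u1-q4, u2-q6, u3-q1, u4-q5, u5-q7, u6-q2, u7-q3, u8-q8.
This saturates every left vertex, so 8 is the maximum.
That matches 8 of the 8, leaving 0 unmatched; no matching can do better.

0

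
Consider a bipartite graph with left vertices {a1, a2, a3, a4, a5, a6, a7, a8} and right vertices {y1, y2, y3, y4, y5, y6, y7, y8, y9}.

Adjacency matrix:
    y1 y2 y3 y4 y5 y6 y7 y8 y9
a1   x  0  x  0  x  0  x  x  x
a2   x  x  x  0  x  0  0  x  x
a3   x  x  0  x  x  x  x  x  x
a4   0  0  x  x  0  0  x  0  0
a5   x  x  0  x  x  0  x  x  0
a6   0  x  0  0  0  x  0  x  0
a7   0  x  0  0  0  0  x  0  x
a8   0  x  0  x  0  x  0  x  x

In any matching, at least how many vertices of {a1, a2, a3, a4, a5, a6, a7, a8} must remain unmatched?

One maximum matching: a1-y9, a2-y1, a3-y7, a4-y3, a5-y4, a6-y8, a7-y2, a8-y6.
All 8 left vertices are matched, so no larger matching exists.
That matches 8 of the 8, leaving 0 unmatched; no matching can do better.

0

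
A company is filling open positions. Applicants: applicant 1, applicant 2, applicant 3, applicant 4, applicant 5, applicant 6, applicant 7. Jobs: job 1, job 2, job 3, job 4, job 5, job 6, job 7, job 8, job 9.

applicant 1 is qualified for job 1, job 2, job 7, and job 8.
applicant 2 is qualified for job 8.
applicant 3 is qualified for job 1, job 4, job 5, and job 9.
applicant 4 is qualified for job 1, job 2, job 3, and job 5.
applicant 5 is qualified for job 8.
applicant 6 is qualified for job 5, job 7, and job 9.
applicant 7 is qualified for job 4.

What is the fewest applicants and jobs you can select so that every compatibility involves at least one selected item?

6

A maximum matching has 6 edges (e.g. applicant 1–job 2, applicant 2–job 8, applicant 3–job 1, applicant 4–job 5, applicant 6–job 9, applicant 7–job 4).
By König's theorem the minimum vertex cover has the same size. One such cover is {applicant 1, applicant 3, applicant 4, applicant 6, applicant 7, job 8}.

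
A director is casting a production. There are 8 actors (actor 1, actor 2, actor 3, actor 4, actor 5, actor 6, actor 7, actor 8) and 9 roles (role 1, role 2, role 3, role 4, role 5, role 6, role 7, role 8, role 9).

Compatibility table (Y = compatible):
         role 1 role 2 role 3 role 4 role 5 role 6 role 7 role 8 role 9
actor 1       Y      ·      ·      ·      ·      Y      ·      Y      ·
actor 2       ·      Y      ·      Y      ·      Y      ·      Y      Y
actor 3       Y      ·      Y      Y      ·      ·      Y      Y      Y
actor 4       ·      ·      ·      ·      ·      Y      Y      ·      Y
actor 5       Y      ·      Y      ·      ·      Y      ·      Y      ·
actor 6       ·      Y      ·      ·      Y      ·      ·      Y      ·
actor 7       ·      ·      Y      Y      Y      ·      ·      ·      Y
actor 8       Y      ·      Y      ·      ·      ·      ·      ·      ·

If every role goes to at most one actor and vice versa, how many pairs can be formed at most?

A valid assignment of size 8: actor 1–role 6, actor 2–role 9, actor 3–role 4, actor 4–role 7, actor 5–role 1, actor 6–role 8, actor 7–role 5, actor 8–role 3.
All 8 actors are matched, so no larger matching exists.

8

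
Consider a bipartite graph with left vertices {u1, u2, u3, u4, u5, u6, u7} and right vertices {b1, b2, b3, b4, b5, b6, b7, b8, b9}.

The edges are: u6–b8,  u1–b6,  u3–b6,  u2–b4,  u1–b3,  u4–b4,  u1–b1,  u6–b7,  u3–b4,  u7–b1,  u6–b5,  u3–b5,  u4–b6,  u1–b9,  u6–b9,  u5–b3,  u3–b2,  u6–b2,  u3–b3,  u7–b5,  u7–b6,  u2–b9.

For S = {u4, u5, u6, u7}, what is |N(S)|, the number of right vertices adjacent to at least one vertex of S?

9

The union of neighbours of {u4, u5, u6, u7} is {b1, b2, b3, b4, b5, b6, b7, b8, b9}, which has 9 elements.
Since |N(S)| = 9 ≥ |S| = 4, Hall's condition holds for this subset.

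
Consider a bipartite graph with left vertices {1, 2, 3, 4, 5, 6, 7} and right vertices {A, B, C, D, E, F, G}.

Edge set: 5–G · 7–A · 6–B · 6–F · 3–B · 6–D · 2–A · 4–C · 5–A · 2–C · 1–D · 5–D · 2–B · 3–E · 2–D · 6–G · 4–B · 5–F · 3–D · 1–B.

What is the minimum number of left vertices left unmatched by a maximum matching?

One maximum matching: 1–D, 2–B, 3–E, 4–C, 5–G, 6–F, 7–A.
This saturates every left vertex, so 7 is the maximum.
That matches 7 of the 7, leaving 0 unmatched; no matching can do better.

0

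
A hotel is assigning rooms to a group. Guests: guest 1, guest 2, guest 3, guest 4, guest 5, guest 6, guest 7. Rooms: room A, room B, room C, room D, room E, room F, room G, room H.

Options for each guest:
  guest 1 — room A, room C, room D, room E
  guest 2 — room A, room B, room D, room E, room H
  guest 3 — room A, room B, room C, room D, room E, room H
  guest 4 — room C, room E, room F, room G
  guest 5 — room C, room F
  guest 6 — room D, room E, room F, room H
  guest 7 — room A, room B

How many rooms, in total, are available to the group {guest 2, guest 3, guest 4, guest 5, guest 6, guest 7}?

The union of neighbours of {guest 2, guest 3, guest 4, guest 5, guest 6, guest 7} is {room A, room B, room C, room D, room E, room F, room G, room H}, which has 8 elements.
Since |N(S)| = 8 ≥ |S| = 6, Hall's condition holds for this subset.

8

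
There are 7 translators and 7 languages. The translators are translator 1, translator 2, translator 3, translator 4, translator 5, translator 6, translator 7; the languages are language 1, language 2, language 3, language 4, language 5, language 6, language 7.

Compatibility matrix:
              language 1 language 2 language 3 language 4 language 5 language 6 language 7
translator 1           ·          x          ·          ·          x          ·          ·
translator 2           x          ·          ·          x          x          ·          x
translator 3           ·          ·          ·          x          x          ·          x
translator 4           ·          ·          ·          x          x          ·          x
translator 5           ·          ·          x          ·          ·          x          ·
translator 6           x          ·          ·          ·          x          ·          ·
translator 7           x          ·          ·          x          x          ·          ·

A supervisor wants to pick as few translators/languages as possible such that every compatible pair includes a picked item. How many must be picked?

6

A maximum matching has 6 edges (e.g. translator 1–language 2, translator 2–language 7, translator 3–language 5, translator 4–language 4, translator 5–language 6, translator 6–language 1).
By König's theorem the minimum vertex cover has the same size. One such cover is {translator 1, translator 5, language 1, language 4, language 5, language 7}.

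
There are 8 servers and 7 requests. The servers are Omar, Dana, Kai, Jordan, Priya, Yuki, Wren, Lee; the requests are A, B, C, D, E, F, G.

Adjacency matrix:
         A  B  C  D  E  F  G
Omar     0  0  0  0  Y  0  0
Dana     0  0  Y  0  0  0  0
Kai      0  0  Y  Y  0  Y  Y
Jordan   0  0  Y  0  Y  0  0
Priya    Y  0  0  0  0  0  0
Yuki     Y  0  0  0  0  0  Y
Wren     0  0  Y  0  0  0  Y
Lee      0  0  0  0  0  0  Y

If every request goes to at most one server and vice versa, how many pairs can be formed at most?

5

A valid assignment of size 5: Omar-E, Dana-C, Kai-F, Priya-A, Yuki-G.
The set {Omar, Dana, Jordan, Priya, Yuki, Wren, Lee} has only 4 neighbours ({A, C, E, G}), so by Hall's theorem at most 5 of the 8 servers can be matched.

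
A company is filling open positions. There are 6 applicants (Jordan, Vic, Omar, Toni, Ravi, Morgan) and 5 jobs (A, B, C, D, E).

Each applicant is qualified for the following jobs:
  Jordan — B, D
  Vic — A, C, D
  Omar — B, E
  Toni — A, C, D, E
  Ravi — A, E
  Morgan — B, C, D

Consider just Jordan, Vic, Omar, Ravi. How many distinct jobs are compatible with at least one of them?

The union of neighbours of {Jordan, Vic, Omar, Ravi} is {A, B, C, D, E}, which has 5 elements.
Since |N(S)| = 5 ≥ |S| = 4, Hall's condition holds for this subset.

5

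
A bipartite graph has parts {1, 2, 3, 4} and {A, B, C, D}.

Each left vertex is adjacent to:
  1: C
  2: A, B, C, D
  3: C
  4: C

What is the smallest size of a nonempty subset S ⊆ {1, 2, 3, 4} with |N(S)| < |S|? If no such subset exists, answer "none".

2

Take S = {1, 3}. Its neighbourhood is {C}, so |N(S)| = 1 < |S| = 2.
No single vertex violates Hall's condition since each has at least one neighbour, so 2 is the minimum.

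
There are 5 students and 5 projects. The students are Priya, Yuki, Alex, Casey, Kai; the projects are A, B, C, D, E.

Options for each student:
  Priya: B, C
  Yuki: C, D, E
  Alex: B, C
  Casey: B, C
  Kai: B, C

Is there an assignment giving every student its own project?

No

The set {Priya, Alex, Casey, Kai} has only 2 neighbours ({B, C}), so by Hall's theorem at most 3 of the 5 students can be matched.
Hence no matching covers every student.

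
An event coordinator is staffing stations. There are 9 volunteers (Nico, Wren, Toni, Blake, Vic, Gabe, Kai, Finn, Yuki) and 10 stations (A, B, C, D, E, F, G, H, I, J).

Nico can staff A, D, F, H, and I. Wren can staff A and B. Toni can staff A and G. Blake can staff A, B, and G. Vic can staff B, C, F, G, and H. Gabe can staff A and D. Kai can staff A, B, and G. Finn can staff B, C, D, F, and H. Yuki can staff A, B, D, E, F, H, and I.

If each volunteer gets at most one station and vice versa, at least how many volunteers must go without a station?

For example, pair Nico→I, Wren→A, Toni→G, Blake→B, Vic→F, Gabe→D, Finn→H, Yuki→E.
The set {Wren, Toni, Blake, Kai} has only 3 neighbours ({A, B, G}), so by Hall's theorem at most 8 of the 9 volunteers can be matched.
That matches 8 of the 9, leaving 1 unmatched; no matching can do better.

1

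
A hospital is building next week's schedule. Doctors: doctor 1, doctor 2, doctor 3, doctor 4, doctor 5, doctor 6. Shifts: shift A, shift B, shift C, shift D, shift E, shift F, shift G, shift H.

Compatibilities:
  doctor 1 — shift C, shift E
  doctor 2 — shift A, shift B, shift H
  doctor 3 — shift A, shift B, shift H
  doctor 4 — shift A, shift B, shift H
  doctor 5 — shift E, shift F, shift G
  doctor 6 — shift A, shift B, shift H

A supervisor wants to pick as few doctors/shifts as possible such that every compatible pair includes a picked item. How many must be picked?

5

{doctor 1, doctor 5, shift A, shift B, shift H} is a vertex cover of size 5: every edge has an endpoint in this set.
No smaller cover exists because doctor 1–shift E, doctor 2–shift B, doctor 3–shift A, doctor 4–shift H, doctor 5–shift G is a matching of size 5, and a cover must include an endpoint of each of these disjoint edges (König's theorem).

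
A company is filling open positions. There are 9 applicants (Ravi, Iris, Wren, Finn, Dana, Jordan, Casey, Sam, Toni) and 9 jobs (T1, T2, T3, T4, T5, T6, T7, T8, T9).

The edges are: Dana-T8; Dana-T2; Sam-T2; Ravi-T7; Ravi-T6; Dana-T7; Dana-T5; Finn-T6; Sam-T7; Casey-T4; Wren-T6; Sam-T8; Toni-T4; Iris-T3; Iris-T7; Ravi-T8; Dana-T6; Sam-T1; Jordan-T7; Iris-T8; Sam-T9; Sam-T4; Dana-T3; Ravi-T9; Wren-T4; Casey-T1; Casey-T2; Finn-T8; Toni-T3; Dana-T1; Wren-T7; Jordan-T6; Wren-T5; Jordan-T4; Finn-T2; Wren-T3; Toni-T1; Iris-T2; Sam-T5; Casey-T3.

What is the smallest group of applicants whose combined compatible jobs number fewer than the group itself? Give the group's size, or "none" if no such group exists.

none

A matching saturating every applicant exists, for instance Ravi→T9, Iris→T8, Wren→T3, Finn→T6, Dana→T1, Jordan→T7, Casey→T2, Sam→T5, Toni→T4.
By Hall's marriage theorem, this means |N(S)| ≥ |S| for every subset S, so no violating subset exists.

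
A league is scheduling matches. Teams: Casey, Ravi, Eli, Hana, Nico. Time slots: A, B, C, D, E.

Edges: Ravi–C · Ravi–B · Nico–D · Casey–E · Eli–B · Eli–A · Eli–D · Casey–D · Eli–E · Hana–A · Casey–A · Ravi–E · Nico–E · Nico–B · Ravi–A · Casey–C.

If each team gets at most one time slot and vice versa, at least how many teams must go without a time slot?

A valid assignment of size 5: Casey-D, Ravi-C, Eli-E, Hana-A, Nico-B.
This saturates every team, so 5 is the maximum.
That matches 5 of the 5, leaving 0 unmatched; no matching can do better.

0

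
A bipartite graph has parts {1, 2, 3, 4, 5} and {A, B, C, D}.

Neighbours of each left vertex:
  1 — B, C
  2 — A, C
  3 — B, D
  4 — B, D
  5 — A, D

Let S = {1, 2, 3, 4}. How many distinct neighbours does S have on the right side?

The union of neighbours of {1, 2, 3, 4} is {A, B, C, D}, which has 4 elements.
Since |N(S)| = 4 ≥ |S| = 4, Hall's condition holds for this subset.

4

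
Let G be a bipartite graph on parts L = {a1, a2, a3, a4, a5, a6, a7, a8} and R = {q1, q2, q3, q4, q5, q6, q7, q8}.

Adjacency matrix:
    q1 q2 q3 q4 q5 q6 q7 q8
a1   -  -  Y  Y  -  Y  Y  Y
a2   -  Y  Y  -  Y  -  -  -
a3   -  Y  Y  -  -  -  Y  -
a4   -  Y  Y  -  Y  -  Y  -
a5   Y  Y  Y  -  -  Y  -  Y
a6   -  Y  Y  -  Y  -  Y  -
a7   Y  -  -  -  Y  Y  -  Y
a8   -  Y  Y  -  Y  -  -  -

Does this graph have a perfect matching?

The set {a2, a3, a4, a6, a8} has only 4 neighbours ({q2, q3, q5, q7}), so by Hall's theorem at most 7 of the 8 left vertices can be matched.
Hence no matching covers every left vertex.

No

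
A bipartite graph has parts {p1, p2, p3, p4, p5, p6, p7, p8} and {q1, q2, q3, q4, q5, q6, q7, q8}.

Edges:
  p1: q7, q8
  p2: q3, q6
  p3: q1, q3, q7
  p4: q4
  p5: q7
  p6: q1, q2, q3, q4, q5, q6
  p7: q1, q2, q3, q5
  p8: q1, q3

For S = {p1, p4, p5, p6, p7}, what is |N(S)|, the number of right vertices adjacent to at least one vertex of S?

8

The union of neighbours of {p1, p4, p5, p6, p7} is {q1, q2, q3, q4, q5, q6, q7, q8}, which has 8 elements.
Since |N(S)| = 8 ≥ |S| = 5, Hall's condition holds for this subset.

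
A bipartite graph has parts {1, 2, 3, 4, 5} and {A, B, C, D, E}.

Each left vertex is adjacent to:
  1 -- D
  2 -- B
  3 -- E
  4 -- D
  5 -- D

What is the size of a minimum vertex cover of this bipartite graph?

A maximum matching has 3 edges (e.g. 1–D, 2–B, 3–E).
By König's theorem the minimum vertex cover has the same size. One such cover is {2, 3, D}.

3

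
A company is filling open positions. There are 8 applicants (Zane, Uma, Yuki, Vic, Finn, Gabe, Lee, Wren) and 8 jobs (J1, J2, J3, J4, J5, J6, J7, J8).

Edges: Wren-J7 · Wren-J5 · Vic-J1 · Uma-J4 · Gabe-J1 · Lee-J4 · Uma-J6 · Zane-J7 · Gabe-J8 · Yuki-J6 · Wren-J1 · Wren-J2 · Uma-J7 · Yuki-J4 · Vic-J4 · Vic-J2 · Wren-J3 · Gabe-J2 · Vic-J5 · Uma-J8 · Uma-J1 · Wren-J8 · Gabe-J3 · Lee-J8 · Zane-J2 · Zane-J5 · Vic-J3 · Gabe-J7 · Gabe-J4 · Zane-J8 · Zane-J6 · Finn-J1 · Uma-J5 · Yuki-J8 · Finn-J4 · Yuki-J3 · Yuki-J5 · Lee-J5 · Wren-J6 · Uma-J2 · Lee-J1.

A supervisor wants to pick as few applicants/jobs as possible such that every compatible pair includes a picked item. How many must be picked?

8

The 8 edges Zane–J8, Uma–J2, Yuki–J3, Vic–J1, Finn–J4, Gabe–J7, Lee–J5, Wren–J6 form a matching, so any vertex cover needs at least 8 vertices (one per matched edge).
Conversely {Zane, Uma, Yuki, Vic, Finn, Gabe, Lee, Wren} meets every edge and has exactly 8 vertices, so 8 is optimal.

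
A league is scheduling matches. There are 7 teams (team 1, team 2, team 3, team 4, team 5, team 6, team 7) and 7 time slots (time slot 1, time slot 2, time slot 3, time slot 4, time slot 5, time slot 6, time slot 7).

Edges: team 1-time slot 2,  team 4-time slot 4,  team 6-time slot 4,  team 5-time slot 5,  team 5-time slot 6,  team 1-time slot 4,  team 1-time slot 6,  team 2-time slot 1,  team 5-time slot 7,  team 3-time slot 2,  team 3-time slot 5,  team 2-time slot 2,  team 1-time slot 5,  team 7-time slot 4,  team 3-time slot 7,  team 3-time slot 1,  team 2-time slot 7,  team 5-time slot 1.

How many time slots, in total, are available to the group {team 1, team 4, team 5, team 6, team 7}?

The union of neighbours of {team 1, team 4, team 5, team 6, team 7} is {time slot 1, time slot 2, time slot 4, time slot 5, time slot 6, time slot 7}, which has 6 elements.
Since |N(S)| = 6 ≥ |S| = 5, Hall's condition holds for this subset.

6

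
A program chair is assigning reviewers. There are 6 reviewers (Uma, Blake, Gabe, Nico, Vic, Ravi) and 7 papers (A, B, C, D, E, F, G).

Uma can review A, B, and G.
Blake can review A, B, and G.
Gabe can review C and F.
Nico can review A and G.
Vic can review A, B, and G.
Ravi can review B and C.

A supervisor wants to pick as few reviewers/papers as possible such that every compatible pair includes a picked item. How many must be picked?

5

The 5 edges Uma–B, Blake–A, Gabe–F, Nico–G, Ravi–C form a matching, so any vertex cover needs at least 5 vertices (one per matched edge).
Conversely {Gabe, Ravi, A, B, G} meets every edge and has exactly 5 vertices, so 5 is optimal.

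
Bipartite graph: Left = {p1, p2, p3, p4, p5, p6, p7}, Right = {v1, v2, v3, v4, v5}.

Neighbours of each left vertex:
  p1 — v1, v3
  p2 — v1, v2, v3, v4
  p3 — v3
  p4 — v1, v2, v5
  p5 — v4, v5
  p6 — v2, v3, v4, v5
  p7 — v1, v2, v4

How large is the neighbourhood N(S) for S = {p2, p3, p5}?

The union of neighbours of {p2, p3, p5} is {v1, v2, v3, v4, v5}, which has 5 elements.
Since |N(S)| = 5 ≥ |S| = 3, Hall's condition holds for this subset.

5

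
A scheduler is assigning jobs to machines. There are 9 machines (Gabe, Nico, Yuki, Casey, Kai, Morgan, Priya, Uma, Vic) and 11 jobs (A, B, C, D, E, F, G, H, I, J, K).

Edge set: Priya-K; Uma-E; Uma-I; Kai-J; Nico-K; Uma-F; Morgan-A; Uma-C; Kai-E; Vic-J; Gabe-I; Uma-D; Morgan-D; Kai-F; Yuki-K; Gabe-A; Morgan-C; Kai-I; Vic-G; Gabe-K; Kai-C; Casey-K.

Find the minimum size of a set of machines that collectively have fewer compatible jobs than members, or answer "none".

2

Take S = {Nico, Yuki}. Its neighbourhood is {K}, so |N(S)| = 1 < |S| = 2.
No single vertex violates Hall's condition since each has at least one neighbour, so 2 is the minimum.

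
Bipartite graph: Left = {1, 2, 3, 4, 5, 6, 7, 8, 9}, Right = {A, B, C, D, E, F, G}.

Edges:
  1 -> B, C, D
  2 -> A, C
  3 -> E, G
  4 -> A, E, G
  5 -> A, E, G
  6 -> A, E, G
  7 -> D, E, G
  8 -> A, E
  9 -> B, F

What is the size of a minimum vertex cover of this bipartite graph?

A maximum matching has 7 edges (e.g. 1–B, 2–C, 3–G, 4–A, 5–E, 7–D, 9–F).
By König's theorem the minimum vertex cover has the same size. One such cover is {1, 2, 7, 9, A, E, G}.

7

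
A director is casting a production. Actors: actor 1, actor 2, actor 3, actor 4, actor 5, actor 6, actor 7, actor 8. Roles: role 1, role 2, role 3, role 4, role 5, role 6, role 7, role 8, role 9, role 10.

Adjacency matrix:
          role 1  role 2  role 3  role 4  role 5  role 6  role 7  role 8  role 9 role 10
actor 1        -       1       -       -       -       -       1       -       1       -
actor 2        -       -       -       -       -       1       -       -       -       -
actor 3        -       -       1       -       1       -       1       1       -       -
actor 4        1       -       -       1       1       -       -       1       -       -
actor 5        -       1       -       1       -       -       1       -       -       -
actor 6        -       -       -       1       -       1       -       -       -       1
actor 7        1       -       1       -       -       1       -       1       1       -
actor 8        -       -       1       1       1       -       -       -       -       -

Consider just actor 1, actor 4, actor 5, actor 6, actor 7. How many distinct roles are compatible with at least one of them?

The union of neighbours of {actor 1, actor 4, actor 5, actor 6, actor 7} is {role 1, role 2, role 3, role 4, role 5, role 6, role 7, role 8, role 9, role 10}, which has 10 elements.
Since |N(S)| = 10 ≥ |S| = 5, Hall's condition holds for this subset.

10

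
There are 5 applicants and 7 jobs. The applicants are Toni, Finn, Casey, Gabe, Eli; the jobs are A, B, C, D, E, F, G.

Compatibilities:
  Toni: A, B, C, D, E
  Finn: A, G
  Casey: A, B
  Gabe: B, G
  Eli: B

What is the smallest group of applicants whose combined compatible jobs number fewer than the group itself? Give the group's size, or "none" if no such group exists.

Take S = {Finn, Casey, Gabe, Eli}. Its neighbourhood is {A, B, G}, so |N(S)| = 3 < |S| = 4.
Every subset of size less than 4 has at least as many neighbours as members, so 4 is the minimum.

4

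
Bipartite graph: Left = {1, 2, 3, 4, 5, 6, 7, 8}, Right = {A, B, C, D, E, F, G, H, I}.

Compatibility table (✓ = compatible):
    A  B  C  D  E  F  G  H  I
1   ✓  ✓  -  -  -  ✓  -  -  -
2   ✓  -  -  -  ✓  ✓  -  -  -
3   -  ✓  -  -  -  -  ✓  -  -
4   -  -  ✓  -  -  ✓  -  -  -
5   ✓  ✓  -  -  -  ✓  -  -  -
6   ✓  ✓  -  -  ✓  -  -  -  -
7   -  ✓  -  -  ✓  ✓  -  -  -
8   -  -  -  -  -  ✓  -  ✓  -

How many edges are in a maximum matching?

One maximum matching: 1–A, 2–E, 3–G, 4–C, 5–F, 6–B, 8–H.
The set {1, 2, 5, 6, 7} has only 4 neighbours ({A, B, E, F}), so by Hall's theorem at most 7 of the 8 left vertices can be matched.

7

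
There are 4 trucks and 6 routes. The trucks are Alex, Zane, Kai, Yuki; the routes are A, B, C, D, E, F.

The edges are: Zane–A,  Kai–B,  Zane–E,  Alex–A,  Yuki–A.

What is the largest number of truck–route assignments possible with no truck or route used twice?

3

For example, pair Alex→A, Zane→E, Kai→B.
The set {Alex, Yuki} has only 1 neighbour ({A}), so by Hall's theorem at most 3 of the 4 trucks can be matched.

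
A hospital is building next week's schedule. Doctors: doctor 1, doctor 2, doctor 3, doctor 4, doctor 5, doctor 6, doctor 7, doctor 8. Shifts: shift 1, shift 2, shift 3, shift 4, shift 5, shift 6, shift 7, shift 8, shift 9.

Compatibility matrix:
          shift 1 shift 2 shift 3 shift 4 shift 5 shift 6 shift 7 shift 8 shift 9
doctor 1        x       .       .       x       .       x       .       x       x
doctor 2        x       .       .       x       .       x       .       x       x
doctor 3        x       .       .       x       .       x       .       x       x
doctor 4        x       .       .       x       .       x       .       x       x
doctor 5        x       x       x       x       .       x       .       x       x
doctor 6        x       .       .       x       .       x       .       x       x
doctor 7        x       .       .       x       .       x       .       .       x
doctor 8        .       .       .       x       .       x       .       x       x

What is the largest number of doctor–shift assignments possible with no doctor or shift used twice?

6

A valid assignment of size 6: doctor 1–shift 9, doctor 2–shift 1, doctor 3–shift 4, doctor 4–shift 8, doctor 5–shift 2, doctor 6–shift 6.
The set {doctor 1, doctor 2, doctor 3, doctor 4, doctor 6, doctor 7, doctor 8} has only 5 neighbours ({shift 1, shift 4, shift 6, shift 8, shift 9}), so by Hall's theorem at most 6 of the 8 doctors can be matched.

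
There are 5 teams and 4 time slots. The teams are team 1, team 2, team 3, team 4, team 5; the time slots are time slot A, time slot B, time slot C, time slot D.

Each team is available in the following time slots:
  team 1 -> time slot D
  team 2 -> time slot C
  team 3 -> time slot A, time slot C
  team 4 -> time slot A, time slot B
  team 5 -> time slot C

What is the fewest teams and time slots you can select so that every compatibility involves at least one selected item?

A maximum matching has 4 edges (e.g. team 1–time slot D, team 2–time slot C, team 3–time slot A, team 4–time slot B).
By König's theorem the minimum vertex cover has the same size. One such cover is {team 1, team 3, team 4, time slot C}.

4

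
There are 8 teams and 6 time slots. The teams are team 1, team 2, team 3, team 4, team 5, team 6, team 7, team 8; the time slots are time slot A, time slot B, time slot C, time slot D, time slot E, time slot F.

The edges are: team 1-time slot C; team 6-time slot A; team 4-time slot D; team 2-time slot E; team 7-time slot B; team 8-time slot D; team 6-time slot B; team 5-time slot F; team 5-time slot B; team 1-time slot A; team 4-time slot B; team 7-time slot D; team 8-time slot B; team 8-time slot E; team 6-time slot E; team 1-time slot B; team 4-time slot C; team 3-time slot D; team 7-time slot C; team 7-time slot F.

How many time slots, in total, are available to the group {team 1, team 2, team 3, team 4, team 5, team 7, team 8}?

The union of neighbours of {team 1, team 2, team 3, team 4, team 5, team 7, team 8} is {time slot A, time slot B, time slot C, time slot D, time slot E, time slot F}, which has 6 elements.
Since |N(S)| = 6 < |S| = 7, Hall's condition fails for this subset.

6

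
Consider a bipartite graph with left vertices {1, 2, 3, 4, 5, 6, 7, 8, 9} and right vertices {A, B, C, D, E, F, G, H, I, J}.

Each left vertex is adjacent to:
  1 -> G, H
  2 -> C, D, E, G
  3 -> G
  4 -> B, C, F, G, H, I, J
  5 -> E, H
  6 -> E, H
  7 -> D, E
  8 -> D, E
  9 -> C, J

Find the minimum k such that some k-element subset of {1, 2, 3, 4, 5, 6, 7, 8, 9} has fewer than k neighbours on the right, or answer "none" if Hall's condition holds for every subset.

Take S = {1, 3, 5, 6}. Its neighbourhood is {E, G, H}, so |N(S)| = 3 < |S| = 4.
Every subset of size less than 4 has at least as many neighbours as members, so 4 is the minimum.

4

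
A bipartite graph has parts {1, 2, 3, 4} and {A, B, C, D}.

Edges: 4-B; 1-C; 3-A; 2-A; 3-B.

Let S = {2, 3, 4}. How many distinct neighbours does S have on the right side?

2

The union of neighbours of {2, 3, 4} is {A, B}, which has 2 elements.
Since |N(S)| = 2 < |S| = 3, Hall's condition fails for this subset.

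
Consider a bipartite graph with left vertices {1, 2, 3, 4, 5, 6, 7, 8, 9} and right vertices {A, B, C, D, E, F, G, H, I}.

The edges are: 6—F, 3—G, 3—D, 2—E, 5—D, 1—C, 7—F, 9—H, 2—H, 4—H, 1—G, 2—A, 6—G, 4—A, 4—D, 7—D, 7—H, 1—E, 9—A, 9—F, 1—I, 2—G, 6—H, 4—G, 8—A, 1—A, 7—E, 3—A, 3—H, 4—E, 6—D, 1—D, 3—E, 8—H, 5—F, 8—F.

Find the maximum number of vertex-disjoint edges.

A valid assignment of size 7: 1–I, 2–E, 3–A, 4–G, 5–D, 6–F, 7–H.
The set {2, 3, 4, 5, 6, 7, 8, 9} has only 6 neighbours ({A, D, E, F, G, H}), so by Hall's theorem at most 7 of the 9 left vertices can be matched.

7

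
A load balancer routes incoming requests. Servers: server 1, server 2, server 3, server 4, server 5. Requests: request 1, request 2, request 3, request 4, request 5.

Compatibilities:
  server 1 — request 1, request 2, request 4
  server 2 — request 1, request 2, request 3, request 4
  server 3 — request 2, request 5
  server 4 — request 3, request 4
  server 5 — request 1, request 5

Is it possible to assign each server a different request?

One maximum matching: server 1-request 4, server 2-request 1, server 3-request 2, server 4-request 3, server 5-request 5.
All 5 servers are covered.

Yes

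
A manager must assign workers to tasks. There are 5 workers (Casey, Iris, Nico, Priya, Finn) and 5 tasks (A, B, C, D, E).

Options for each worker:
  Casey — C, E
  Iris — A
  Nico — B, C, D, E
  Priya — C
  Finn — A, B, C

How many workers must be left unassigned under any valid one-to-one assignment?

0

For example, pair Casey-E, Iris-A, Nico-D, Priya-C, Finn-B.
All 5 workers are matched, so no larger matching exists.
That matches 5 of the 5, leaving 0 unmatched; no matching can do better.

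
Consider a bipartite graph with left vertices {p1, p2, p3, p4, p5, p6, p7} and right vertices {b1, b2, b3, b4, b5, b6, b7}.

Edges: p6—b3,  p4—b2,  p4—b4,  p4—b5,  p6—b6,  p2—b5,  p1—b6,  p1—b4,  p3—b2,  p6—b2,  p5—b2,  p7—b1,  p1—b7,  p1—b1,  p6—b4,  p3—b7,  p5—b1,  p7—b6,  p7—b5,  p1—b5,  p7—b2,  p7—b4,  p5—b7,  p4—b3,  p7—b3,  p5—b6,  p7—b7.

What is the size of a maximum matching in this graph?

7

For example, pair p1-b1, p2-b5, p3-b2, p4-b4, p5-b6, p6-b3, p7-b7.
This saturates every left vertex, so 7 is the maximum.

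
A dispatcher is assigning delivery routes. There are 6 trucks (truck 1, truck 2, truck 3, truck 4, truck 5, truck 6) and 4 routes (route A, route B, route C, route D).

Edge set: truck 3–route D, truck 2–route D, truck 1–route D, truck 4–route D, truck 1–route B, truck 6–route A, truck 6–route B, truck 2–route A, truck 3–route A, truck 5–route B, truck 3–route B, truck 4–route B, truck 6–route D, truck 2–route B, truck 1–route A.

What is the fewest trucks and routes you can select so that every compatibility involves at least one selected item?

3

The 3 edges truck 1–route A, truck 2–route D, truck 3–route B form a matching, so any vertex cover needs at least 3 vertices (one per matched edge).
Conversely {route A, route B, route D} meets every edge and has exactly 3 vertices, so 3 is optimal.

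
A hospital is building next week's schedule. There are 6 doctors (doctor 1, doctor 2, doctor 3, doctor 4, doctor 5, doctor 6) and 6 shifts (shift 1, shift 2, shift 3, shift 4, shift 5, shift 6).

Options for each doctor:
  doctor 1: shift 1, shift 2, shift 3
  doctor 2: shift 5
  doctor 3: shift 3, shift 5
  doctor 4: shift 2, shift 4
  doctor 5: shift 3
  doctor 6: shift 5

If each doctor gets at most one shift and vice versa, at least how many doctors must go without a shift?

2

For example, pair doctor 1-shift 2, doctor 2-shift 5, doctor 3-shift 3, doctor 4-shift 4.
The set {doctor 2, doctor 3, doctor 5, doctor 6} has only 2 neighbours ({shift 3, shift 5}), so by Hall's theorem at most 4 of the 6 doctors can be matched.
That matches 4 of the 6, leaving 2 unmatched; no matching can do better.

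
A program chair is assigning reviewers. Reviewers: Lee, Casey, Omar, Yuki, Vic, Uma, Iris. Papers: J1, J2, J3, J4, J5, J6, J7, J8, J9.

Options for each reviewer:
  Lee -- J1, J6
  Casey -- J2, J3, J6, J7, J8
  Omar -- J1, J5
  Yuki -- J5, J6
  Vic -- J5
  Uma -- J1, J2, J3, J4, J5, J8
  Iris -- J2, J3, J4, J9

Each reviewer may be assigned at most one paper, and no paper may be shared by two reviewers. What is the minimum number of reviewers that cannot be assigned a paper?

1

A valid assignment of size 6: Lee–J1, Casey–J7, Omar–J5, Yuki–J6, Uma–J2, Iris–J9.
The set {Lee, Omar, Yuki, Vic} has only 3 neighbours ({J1, J5, J6}), so by Hall's theorem at most 6 of the 7 reviewers can be matched.
That matches 6 of the 7, leaving 1 unmatched; no matching can do better.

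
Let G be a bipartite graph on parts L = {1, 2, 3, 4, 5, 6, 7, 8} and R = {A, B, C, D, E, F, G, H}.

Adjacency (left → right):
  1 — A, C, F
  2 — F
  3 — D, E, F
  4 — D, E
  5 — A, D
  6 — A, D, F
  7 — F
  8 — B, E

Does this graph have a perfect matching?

The set {2, 3, 4, 5, 6, 7} has only 4 neighbours ({A, D, E, F}), so by Hall's theorem at most 6 of the 8 left vertices can be matched.
Hence no matching covers every left vertex.

No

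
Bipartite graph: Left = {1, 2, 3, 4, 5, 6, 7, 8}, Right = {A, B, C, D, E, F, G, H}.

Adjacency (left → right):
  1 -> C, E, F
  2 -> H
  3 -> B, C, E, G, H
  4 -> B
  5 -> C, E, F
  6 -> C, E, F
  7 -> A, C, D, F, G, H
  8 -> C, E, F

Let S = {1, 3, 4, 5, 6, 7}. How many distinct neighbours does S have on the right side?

The union of neighbours of {1, 3, 4, 5, 6, 7} is {A, B, C, D, E, F, G, H}, which has 8 elements.
Since |N(S)| = 8 ≥ |S| = 6, Hall's condition holds for this subset.

8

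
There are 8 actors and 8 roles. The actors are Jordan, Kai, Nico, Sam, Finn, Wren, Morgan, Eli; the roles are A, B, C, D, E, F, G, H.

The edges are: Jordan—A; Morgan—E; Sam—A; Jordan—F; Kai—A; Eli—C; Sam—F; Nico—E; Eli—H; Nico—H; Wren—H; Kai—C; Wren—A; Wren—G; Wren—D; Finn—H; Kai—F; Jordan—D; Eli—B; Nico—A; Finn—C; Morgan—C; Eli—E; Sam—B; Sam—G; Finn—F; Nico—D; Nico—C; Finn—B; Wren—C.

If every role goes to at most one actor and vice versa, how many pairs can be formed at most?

For example, pair Jordan–D, Kai–C, Nico–H, Sam–G, Finn–F, Wren–A, Morgan–E, Eli–B.
All 8 actors are matched, so no larger matching exists.

8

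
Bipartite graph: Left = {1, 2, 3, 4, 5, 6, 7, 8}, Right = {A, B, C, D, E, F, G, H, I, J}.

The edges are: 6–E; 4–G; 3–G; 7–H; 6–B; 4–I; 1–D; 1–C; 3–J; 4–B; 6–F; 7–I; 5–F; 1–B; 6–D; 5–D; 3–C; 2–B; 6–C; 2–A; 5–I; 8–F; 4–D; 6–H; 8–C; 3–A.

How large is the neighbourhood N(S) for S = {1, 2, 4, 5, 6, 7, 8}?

9

The union of neighbours of {1, 2, 4, 5, 6, 7, 8} is {A, B, C, D, E, F, G, H, I}, which has 9 elements.
Since |N(S)| = 9 ≥ |S| = 7, Hall's condition holds for this subset.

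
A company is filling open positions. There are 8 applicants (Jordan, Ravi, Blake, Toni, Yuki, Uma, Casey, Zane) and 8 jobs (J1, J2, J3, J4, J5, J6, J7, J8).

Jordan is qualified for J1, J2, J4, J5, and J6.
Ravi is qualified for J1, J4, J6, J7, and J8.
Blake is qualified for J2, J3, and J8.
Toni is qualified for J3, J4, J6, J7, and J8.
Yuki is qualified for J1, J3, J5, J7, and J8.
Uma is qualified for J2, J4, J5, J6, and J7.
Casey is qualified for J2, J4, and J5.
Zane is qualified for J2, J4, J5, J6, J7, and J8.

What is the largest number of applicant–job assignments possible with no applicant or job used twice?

For example, pair Jordan-J1, Ravi-J8, Blake-J3, Toni-J4, Yuki-J7, Uma-J2, Casey-J5, Zane-J6.
All 8 applicants are matched, so no larger matching exists.

8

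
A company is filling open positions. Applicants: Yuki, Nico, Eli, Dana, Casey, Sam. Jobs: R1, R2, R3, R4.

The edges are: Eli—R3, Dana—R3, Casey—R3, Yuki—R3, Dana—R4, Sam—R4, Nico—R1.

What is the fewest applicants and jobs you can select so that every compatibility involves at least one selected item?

3

A maximum matching has 3 edges (e.g. Yuki–R3, Nico–R1, Dana–R4).
By König's theorem the minimum vertex cover has the same size. One such cover is {Nico, R3, R4}.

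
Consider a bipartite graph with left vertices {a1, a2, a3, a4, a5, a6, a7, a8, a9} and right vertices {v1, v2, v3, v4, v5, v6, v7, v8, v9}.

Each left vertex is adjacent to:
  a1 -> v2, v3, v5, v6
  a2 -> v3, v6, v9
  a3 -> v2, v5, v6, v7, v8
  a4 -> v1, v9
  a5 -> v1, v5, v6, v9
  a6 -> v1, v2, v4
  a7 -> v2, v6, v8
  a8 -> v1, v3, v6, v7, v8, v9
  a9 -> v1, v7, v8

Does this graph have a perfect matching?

Yes

For example, pair a1-v5, a2-v6, a3-v2, a4-v9, a5-v1, a6-v4, a7-v8, a8-v3, a9-v7.
All 9 left vertices are covered.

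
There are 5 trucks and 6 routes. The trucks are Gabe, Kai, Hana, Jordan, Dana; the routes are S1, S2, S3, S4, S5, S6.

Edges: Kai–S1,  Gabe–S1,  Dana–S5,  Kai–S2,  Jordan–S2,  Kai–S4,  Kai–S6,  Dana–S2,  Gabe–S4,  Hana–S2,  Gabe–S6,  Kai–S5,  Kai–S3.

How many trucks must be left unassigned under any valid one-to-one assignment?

A valid assignment of size 4: Gabe→S4, Kai→S3, Hana→S2, Dana→S5.
The set {Hana, Jordan} has only 1 neighbour ({S2}), so by Hall's theorem at most 4 of the 5 trucks can be matched.
That matches 4 of the 5, leaving 1 unmatched; no matching can do better.

1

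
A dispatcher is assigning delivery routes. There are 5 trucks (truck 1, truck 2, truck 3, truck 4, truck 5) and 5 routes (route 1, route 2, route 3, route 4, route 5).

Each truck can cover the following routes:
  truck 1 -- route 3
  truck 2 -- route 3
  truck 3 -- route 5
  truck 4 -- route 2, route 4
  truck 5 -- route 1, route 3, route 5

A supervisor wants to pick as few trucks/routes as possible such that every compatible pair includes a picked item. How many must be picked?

A maximum matching has 4 edges (e.g. truck 1–route 3, truck 3–route 5, truck 4–route 2, truck 5–route 1).
By König's theorem the minimum vertex cover has the same size. One such cover is {truck 3, truck 4, truck 5, route 3}.

4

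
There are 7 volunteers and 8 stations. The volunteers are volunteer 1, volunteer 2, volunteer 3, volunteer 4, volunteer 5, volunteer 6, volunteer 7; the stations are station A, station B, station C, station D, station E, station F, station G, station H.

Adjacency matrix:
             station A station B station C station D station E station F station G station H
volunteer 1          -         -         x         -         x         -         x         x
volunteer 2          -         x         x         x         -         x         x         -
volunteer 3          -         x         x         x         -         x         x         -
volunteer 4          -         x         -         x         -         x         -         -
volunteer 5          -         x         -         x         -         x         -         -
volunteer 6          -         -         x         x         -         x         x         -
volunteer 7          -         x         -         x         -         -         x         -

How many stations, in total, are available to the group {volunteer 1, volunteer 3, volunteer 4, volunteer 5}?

7

The union of neighbours of {volunteer 1, volunteer 3, volunteer 4, volunteer 5} is {station B, station C, station D, station E, station F, station G, station H}, which has 7 elements.
Since |N(S)| = 7 ≥ |S| = 4, Hall's condition holds for this subset.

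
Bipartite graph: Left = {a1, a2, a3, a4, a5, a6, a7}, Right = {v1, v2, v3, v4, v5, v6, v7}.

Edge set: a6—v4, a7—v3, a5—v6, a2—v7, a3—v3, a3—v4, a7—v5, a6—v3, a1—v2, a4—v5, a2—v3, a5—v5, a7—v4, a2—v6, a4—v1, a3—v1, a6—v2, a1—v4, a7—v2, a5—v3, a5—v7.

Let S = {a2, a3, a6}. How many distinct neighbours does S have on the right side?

6

The union of neighbours of {a2, a3, a6} is {v1, v2, v3, v4, v6, v7}, which has 6 elements.
Since |N(S)| = 6 ≥ |S| = 3, Hall's condition holds for this subset.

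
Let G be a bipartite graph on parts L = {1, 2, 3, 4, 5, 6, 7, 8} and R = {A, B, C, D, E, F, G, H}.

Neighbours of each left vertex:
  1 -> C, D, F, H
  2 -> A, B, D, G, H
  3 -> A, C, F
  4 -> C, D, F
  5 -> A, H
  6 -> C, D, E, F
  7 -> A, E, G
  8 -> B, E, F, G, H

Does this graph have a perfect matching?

Yes

One maximum matching: 1→H, 2→B, 3→F, 4→D, 5→A, 6→C, 7→E, 8→G.
Every left vertex is matched, so this is a perfect matching.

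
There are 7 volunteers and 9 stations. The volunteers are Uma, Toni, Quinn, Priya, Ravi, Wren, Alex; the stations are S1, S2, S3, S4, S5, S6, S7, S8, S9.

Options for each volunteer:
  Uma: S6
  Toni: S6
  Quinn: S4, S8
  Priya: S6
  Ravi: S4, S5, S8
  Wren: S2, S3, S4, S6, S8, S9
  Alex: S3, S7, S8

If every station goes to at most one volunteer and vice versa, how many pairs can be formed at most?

A valid assignment of size 5: Uma→S6, Quinn→S4, Ravi→S5, Wren→S2, Alex→S8.
The set {Uma, Toni, Priya} has only 1 neighbour ({S6}), so by Hall's theorem at most 5 of the 7 volunteers can be matched.

5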